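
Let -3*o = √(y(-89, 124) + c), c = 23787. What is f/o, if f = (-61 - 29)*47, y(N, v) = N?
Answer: 6345*√82/697 ≈ 82.434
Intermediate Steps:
o = -17*√82/3 (o = -√(-89 + 23787)/3 = -17*√82/3 ≈ -51.314)
f = -4230 (f = -90*47 = -4230)
f/o = -4230*(-3*√82/1394) = -(-6345)*√82/697 = 6345*√82/697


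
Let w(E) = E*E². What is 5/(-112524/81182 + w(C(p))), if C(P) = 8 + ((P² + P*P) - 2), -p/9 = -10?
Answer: 202955/172765592711444994 ≈ 1.1747e-12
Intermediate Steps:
p = 90 (p = -9*(-10) = 90)
C(P) = 6 + 2*P² (C(P) = 8 + ((P² + P²) - 2) = 8 + (2*P² - 2) = 8 + (-2 + 2*P²) = 6 + 2*P²)
w(E) = E³
5/(-112524/81182 + w(C(p))) = 5/(-112524/81182 + (6 + 2*90²)³) = 5/(-112524*1/81182 + (6 + 2*8100)³) = 5/(-56262/40591 + (6 + 16200)³) = 5/(-56262/40591 + 16206³) = 5/(-56262/40591 + 4256253669816) = 5/(172765592711444994/40591) = (40591/172765592711444994)*5 = 202955/172765592711444994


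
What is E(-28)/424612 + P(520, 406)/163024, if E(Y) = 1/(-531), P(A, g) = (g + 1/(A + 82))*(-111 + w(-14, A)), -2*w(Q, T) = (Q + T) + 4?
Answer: -2521170326562253/2765953240272432 ≈ -0.91150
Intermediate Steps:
w(Q, T) = -2 - Q/2 - T/2 (w(Q, T) = -((Q + T) + 4)/2 = -(4 + Q + T)/2 = -2 - Q/2 - T/2)
P(A, g) = (-106 - A/2)*(g + 1/(82 + A)) (P(A, g) = (g + 1/(A + 82))*(-111 + (-2 - ½*(-14) - A/2)) = (g + 1/(82 + A))*(-111 + (-2 + 7 - A/2)) = (g + 1/(82 + A))*(-111 + (5 - A/2)) = (g + 1/(82 + A))*(-106 - A/2) = (-106 - A/2)*(g + 1/(82 + A)))
E(Y) = -1/531
E(-28)/424612 + P(520, 406)/163024 = -1/531/424612 + ((-212 - 1*520 - 17384*406 - 1*406*520² - 294*520*406)/(2*(82 + 520)))/163024 = -1/531*1/424612 + ((½)*(-212 - 520 - 7057904 - 1*406*270400 - 62069280)/602)*(1/163024) = -1/225468972 + ((½)*(1/602)*(-212 - 520 - 7057904 - 109782400 - 62069280))*(1/163024) = -1/225468972 + ((½)*(1/602)*(-178910316))*(1/163024) = -1/225468972 - 44727579/301*1/163024 = -1/225468972 - 44727579/49070224 = -2521170326562253/2765953240272432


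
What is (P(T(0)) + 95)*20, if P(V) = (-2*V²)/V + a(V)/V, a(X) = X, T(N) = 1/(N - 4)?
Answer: 1930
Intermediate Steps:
T(N) = 1/(-4 + N)
P(V) = 1 - 2*V (P(V) = (-2*V²)/V + V/V = -2*V + 1 = 1 - 2*V)
(P(T(0)) + 95)*20 = ((1 - 2/(-4 + 0)) + 95)*20 = ((1 - 2/(-4)) + 95)*20 = ((1 - 2*(-¼)) + 95)*20 = ((1 + ½) + 95)*20 = (3/2 + 95)*20 = (193/2)*20 = 1930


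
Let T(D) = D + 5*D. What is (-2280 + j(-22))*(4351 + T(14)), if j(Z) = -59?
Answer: -10373465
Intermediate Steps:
T(D) = 6*D
(-2280 + j(-22))*(4351 + T(14)) = (-2280 - 59)*(4351 + 6*14) = -2339*(4351 + 84) = -2339*4435 = -10373465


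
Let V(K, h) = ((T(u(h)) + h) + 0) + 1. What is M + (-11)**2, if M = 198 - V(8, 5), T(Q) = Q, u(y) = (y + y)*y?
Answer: 263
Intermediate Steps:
u(y) = 2*y**2 (u(y) = (2*y)*y = 2*y**2)
V(K, h) = 1 + h + 2*h**2 (V(K, h) = ((2*h**2 + h) + 0) + 1 = ((h + 2*h**2) + 0) + 1 = (h + 2*h**2) + 1 = 1 + h + 2*h**2)
M = 142 (M = 198 - (1 + 5 + 2*5**2) = 198 - (1 + 5 + 2*25) = 198 - (1 + 5 + 50) = 198 - 1*56 = 198 - 56 = 142)
M + (-11)**2 = 142 + (-11)**2 = 142 + 121 = 263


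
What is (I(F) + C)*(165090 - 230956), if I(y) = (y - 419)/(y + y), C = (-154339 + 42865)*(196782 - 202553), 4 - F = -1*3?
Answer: -296608757345752/7 ≈ -4.2373e+13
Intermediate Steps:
F = 7 (F = 4 - (-1)*3 = 4 - 1*(-3) = 4 + 3 = 7)
C = 643316454 (C = -111474*(-5771) = 643316454)
I(y) = (-419 + y)/(2*y) (I(y) = (-419 + y)/((2*y)) = (-419 + y)*(1/(2*y)) = (-419 + y)/(2*y))
(I(F) + C)*(165090 - 230956) = ((1/2)*(-419 + 7)/7 + 643316454)*(165090 - 230956) = ((1/2)*(1/7)*(-412) + 643316454)*(-65866) = (-206/7 + 643316454)*(-65866) = (4503214972/7)*(-65866) = -296608757345752/7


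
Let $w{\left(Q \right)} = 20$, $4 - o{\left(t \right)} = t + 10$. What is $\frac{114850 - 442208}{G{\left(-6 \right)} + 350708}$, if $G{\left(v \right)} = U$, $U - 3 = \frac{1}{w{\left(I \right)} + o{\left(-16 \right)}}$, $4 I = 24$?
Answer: $- \frac{9820740}{10521331} \approx -0.93341$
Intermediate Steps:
$o{\left(t \right)} = -6 - t$ ($o{\left(t \right)} = 4 - \left(t + 10\right) = 4 - \left(10 + t\right) = -6 - t$)
$I = 6$ ($I = \frac{1}{4} \cdot 24 = 6$)
$U = \frac{91}{30}$ ($U = 3 + \frac{1}{20 - -10} = 3 + \frac{1}{20 + \left(-6 + 16\right)} = 3 + \frac{1}{20 + 10} = 3 + \frac{1}{30} = \frac{91}{30} \approx 3.0333$)
$G{\left(v \right)} = \frac{91}{30}$
$\frac{114850 - 442208}{G{\left(-6 \right)} + 350708} = \frac{114850 - 442208}{\frac{91}{30} + 350708} = - \frac{327358}{\frac{10521331}{30}} = \left(-327358\right) \frac{30}{10521331} = - \frac{9820740}{10521331}$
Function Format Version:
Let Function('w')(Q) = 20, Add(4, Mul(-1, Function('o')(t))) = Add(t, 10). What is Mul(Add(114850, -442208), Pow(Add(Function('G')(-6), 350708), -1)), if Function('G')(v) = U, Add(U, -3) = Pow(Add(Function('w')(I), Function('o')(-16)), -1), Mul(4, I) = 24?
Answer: Rational(-9820740, 10521331) ≈ -0.93341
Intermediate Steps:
Function('o')(t) = Add(-6, Mul(-1, t)) (Function('o')(t) = Add(4, Mul(-1, Add(t, 10))) = Add(4, Mul(-1, Add(10, t))) = Add(4, Add(-10, Mul(-1, t))) = Add(-6, Mul(-1, t)))
I = 6 (I = Mul(Rational(1, 4), 24) = 6)
U = Rational(91, 30) (U = Add(3, Pow(Add(20, Add(-6, Mul(-1, -16))), -1)) = Add(3, Pow(Add(20, Add(-6, 16)), -1)) = Add(3, Pow(Add(20, 10), -1)) = Add(3, Pow(30, -1)) = Add(3, Rational(1, 30)) = Rational(91, 30) ≈ 3.0333)
Function('G')(v) = Rational(91, 30)
Mul(Add(114850, -442208), Pow(Add(Function('G')(-6), 350708), -1)) = Mul(Add(114850, -442208), Pow(Add(Rational(91, 30), 350708), -1)) = Mul(-327358, Pow(Rational(10521331, 30), -1)) = Mul(-327358, Rational(30, 10521331)) = Rational(-9820740, 10521331)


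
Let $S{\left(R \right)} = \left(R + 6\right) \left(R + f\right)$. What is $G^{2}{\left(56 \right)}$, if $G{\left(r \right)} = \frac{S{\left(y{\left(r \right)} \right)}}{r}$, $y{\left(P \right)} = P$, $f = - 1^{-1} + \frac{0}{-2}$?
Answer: $\frac{2907025}{784} \approx 3707.9$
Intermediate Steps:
$f = -1$ ($f = \left(-1\right) 1 + 0 \left(- \frac{1}{2}\right) = -1 + 0 = -1$)
$S{\left(R \right)} = \left(-1 + R\right) \left(6 + R\right)$ ($S{\left(R \right)} = \left(R + 6\right) \left(R - 1\right) = \left(6 + R\right) \left(-1 + R\right) = \left(-1 + R\right) \left(6 + R\right)$)
$G{\left(r \right)} = \frac{-6 + r^{2} + 5 r}{r}$
$G^{2}{\left(56 \right)} = \left(5 + 56 - \frac{6}{56}\right)^{2} = \left(5 + 56 - \frac{3}{28}\right)^{2} = \left(\frac{1705}{28}\right)^{2} = \frac{2907025}{784}$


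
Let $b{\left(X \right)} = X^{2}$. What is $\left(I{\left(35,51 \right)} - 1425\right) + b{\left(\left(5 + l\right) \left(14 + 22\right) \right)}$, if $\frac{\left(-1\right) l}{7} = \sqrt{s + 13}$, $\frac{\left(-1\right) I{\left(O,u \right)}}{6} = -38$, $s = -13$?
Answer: $31203$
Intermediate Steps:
$I{\left(O,u \right)} = 228$ ($I{\left(O,u \right)} = \left(-6\right) \left(-38\right) = 228$)
$l = 0$ ($l = - 7 \sqrt{-13 + 13} = - 7 \sqrt{0} = \left(-7\right) 0 = 0$)
$\left(I{\left(35,51 \right)} - 1425\right) + b{\left(\left(5 + l\right) \left(14 + 22\right) \right)} = \left(228 - 1425\right) + \left(\left(5 + 0\right) \left(14 + 22\right)\right)^{2} = -1197 + \left(5 \cdot 36\right)^{2} = -1197 + 180^{2} = -1197 + 32400 = 31203$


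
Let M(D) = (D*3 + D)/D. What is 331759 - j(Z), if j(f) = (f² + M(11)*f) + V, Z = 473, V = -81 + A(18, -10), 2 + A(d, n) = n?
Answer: 106231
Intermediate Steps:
M(D) = 4 (M(D) = (3*D + D)/D = (4*D)/D = 4)
A(d, n) = -2 + n
V = -93 (V = -81 + (-2 - 10) = -81 - 12 = -93)
j(f) = -93 + f² + 4*f (j(f) = (f² + 4*f) - 93 = -93 + f² + 4*f)
331759 - j(Z) = 331759 - (-93 + 473² + 4*473) = 331759 - (-93 + 223729 + 1892) = 331759 - 1*225528 = 331759 - 225528 = 106231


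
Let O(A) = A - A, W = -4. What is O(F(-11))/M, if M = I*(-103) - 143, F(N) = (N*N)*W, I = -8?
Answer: 0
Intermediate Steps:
F(N) = -4*N**2 (F(N) = (N*N)*(-4) = N**2*(-4) = -4*N**2)
O(A) = 0
M = 681 (M = -8*(-103) - 143 = 824 - 143 = 681)
O(F(-11))/M = 0/681 = 0*(1/681) = 0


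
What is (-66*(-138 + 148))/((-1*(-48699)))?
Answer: -220/16233 ≈ -0.013553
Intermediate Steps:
(-66*(-138 + 148))/((-1*(-48699))) = -66*10/48699 = -660*1/48699 = -220/16233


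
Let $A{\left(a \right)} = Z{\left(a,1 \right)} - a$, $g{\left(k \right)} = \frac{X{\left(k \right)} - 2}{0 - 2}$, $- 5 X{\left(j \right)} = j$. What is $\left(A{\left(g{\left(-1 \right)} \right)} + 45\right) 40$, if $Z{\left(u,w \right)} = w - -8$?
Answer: $2124$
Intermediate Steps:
$X{\left(j \right)} = - \frac{j}{5}$
$Z{\left(u,w \right)} = 8 + w$ ($Z{\left(u,w \right)} = w + 8 = 8 + w$)
$g{\left(k \right)} = 1 + \frac{k}{10}$ ($g{\left(k \right)} = \frac{- \frac{k}{5} - 2}{0 - 2} = \frac{-2 - \frac{k}{5}}{-2} = \left(-2 - \frac{k}{5}\right) \left(- \frac{1}{2}\right) = 1 + \frac{k}{10}$)
$A{\left(a \right)} = 9 - a$ ($A{\left(a \right)} = \left(8 + 1\right) - a = 9 - a$)
$\left(A{\left(g{\left(-1 \right)} \right)} + 45\right) 40 = \left(\left(9 - \left(1 + \frac{1}{10} \left(-1\right)\right)\right) + 45\right) 40 = \left(\left(9 - \left(1 - \frac{1}{10}\right)\right) + 45\right) 40 = \left(\left(9 - \frac{9}{10}\right) + 45\right) 40 = \left(\frac{81}{10} + 45\right) 40 = \frac{531}{10} \cdot 40 = 2124$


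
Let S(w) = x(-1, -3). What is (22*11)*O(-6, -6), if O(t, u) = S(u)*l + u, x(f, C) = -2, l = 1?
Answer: -1936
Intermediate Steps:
S(w) = -2
O(t, u) = -2 + u (O(t, u) = -2*1 + u = -2 + u)
(22*11)*O(-6, -6) = (22*11)*(-2 - 6) = 242*(-8) = -1936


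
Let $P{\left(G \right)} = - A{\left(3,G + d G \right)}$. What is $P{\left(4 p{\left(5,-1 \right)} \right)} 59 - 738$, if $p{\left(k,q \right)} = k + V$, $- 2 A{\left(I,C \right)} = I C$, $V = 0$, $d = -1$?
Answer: $-738$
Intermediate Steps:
$A{\left(I,C \right)} = - \frac{C I}{2}$ ($A{\left(I,C \right)} = - \frac{I C}{2} = - \frac{C I}{2}$)
$p{\left(k,q \right)} = k$ ($p{\left(k,q \right)} = k + 0 = k$)
$P{\left(G \right)} = 0$ ($P{\left(G \right)} = - \frac{\left(-1\right) \left(G - G\right) 3}{2} = - \frac{\left(-1\right) 0 \cdot 3}{2} = \left(-1\right) 0 = 0$)
$P{\left(4 p{\left(5,-1 \right)} \right)} 59 - 738 = 0 \cdot 59 - 738 = 0 - 738 = -738$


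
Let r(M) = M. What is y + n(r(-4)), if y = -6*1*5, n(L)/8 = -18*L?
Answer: 546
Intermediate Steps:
n(L) = -144*L (n(L) = 8*(-18*L) = -144*L)
y = -30 (y = -6*5 = -30)
y + n(r(-4)) = -30 - 144*(-4) = -30 + 576 = 546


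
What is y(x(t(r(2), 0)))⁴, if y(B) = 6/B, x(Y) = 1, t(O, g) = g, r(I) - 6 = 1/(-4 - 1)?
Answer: 1296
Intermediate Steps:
r(I) = 29/5 (r(I) = 6 + 1/(-4 - 1) = 6 + 1/(-5) = 6 - ⅕ = 29/5)
y(x(t(r(2), 0)))⁴ = (6/1)⁴ = (6*1)⁴ = 6⁴ = 1296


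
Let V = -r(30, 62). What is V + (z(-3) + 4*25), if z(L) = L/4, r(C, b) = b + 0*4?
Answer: 149/4 ≈ 37.250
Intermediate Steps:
r(C, b) = b (r(C, b) = b + 0 = b)
z(L) = L/4 (z(L) = L*(¼) = L/4)
V = -62 (V = -1*62 = -62)
V + (z(-3) + 4*25) = -62 + ((¼)*(-3) + 4*25) = -62 + (-¾ + 100) = -62 + 397/4 = 149/4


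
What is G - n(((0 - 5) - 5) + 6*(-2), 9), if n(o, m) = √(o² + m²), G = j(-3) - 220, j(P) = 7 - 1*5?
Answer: -218 - √565 ≈ -241.77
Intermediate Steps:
j(P) = 2 (j(P) = 7 - 5 = 2)
G = -218 (G = 2 - 220 = -218)
n(o, m) = √(m² + o²)
G - n(((0 - 5) - 5) + 6*(-2), 9) = -218 - √(9² + (((0 - 5) - 5) + 6*(-2))²) = -218 - √(81 + ((-5 - 5) - 12)²) = -218 - √(81 + (-10 - 12)²) = -218 - √(81 + (-22)²) = -218 - √(81 + 484) = -218 - √565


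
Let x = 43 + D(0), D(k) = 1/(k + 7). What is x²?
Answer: 91204/49 ≈ 1861.3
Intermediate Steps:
D(k) = 1/(7 + k)
x = 302/7 (x = 43 + 1/(7 + 0) = 43 + 1/7 = 43 + ⅐ = 302/7 ≈ 43.143)
x² = (302/7)² = 91204/49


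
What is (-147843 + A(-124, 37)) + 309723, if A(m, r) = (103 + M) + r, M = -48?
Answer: 161972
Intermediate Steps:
A(m, r) = 55 + r (A(m, r) = (103 - 48) + r = 55 + r)
(-147843 + A(-124, 37)) + 309723 = (-147843 + (55 + 37)) + 309723 = (-147843 + 92) + 309723 = -147751 + 309723 = 161972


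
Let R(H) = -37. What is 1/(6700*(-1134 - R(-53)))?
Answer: -1/7349900 ≈ -1.3606e-7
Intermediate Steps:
1/(6700*(-1134 - R(-53))) = 1/(6700*(-1134 - 1*(-37))) = 1/(6700*(-1134 + 37)) = (1/6700)/(-1097) = (1/6700)*(-1/1097) = -1/7349900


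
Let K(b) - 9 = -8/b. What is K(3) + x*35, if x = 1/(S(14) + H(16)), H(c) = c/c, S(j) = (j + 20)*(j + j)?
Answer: 18212/2859 ≈ 6.3701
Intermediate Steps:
S(j) = 2*j*(20 + j) (S(j) = (20 + j)*(2*j) = 2*j*(20 + j))
H(c) = 1
K(b) = 9 - 8/b
x = 1/953 (x = 1/(2*14*(20 + 14) + 1) = 1/(2*14*34 + 1) = 1/(952 + 1) = 1/953 ≈ 0.0010493)
K(3) + x*35 = (9 - 8/3) + (1/953)*35 = (9 - 8*1/3) + 35/953 = (9 - 8/3) + 35/953 = 19/3 + 35/953 = 18212/2859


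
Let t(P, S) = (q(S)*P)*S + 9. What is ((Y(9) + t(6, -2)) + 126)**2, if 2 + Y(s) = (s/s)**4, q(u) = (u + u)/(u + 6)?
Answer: 21316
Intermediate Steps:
q(u) = 2*u/(6 + u) (q(u) = (2*u)/(6 + u) = 2*u/(6 + u))
t(P, S) = 9 + 2*P*S**2/(6 + S) (t(P, S) = ((2*S/(6 + S))*P)*S + 9 = (2*P*S/(6 + S))*S + 9 = 2*P*S**2/(6 + S) + 9 = 9 + 2*P*S**2/(6 + S))
Y(s) = -1 (Y(s) = -2 + (s/s)**4 = -2 + 1**4 = -2 + 1 = -1)
((Y(9) + t(6, -2)) + 126)**2 = ((-1 + (54 + 9*(-2) + 2*6*(-2)**2)/(6 - 2)) + 126)**2 = ((-1 + (54 - 18 + 2*6*4)/4) + 126)**2 = ((-1 + (54 - 18 + 48)/4) + 126)**2 = ((-1 + (1/4)*84) + 126)**2 = ((-1 + 21) + 126)**2 = (20 + 126)**2 = 146**2 = 21316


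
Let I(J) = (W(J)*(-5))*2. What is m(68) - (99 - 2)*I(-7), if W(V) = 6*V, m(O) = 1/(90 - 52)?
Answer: -1548119/38 ≈ -40740.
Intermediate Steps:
m(O) = 1/38
I(J) = -60*J (I(J) = ((6*J)*(-5))*2 = -30*J*2 = -60*J)
m(68) - (99 - 2)*I(-7) = 1/38 - (99 - 2)*(-60*(-7)) = 1/38 - 97*420 = 1/38 - 1*40740 = 1/38 - 40740 = -1548119/38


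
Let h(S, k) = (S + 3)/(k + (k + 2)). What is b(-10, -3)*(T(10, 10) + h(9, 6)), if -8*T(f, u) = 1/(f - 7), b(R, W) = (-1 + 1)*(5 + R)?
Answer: 0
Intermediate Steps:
b(R, W) = 0 (b(R, W) = 0*(5 + R) = 0)
T(f, u) = -1/(8*(-7 + f)) (T(f, u) = -1/(8*(f - 7)) = -1/(8*(-7 + f)))
h(S, k) = (3 + S)/(2 + 2*k) (h(S, k) = (3 + S)/(k + (2 + k)) = (3 + S)/(2 + 2*k))
b(-10, -3)*(T(10, 10) + h(9, 6)) = 0*(-1/(-56 + 8*10) + (3 + 9)/(2*(1 + 6))) = 0*(-1/(-56 + 80) + (1/2)*12/7) = 0*(-1/24 + (1/2)*(1/7)*12) = 0*(-1*1/24 + 6/7) = 0*(-1/24 + 6/7) = 0*(137/168) = 0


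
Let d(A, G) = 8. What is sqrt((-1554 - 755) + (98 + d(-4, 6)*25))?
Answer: I*sqrt(2011) ≈ 44.844*I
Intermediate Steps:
sqrt((-1554 - 755) + (98 + d(-4, 6)*25)) = sqrt((-1554 - 755) + (98 + 8*25)) = sqrt(-2309 + (98 + 200)) = sqrt(-2309 + 298) = sqrt(-2011) = I*sqrt(2011)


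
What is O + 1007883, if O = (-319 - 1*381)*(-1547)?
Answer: 2090783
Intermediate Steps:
O = 1082900 (O = (-319 - 381)*(-1547) = -700*(-1547) = 1082900)
O + 1007883 = 1082900 + 1007883 = 2090783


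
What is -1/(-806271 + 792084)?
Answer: 1/14187 ≈ 7.0487e-5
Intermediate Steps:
-1/(-806271 + 792084) = -1/(-14187) = -1*(-1/14187) = 1/14187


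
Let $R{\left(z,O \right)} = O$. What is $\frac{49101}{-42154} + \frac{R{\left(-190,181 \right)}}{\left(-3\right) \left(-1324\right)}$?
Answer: $- \frac{93699649}{83717844} \approx -1.1192$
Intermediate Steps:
$\frac{49101}{-42154} + \frac{R{\left(-190,181 \right)}}{\left(-3\right) \left(-1324\right)} = \frac{49101}{-42154} + \frac{181}{\left(-3\right) \left(-1324\right)} = 49101 \left(- \frac{1}{42154}\right) + \frac{181}{3972} = - \frac{49101}{42154} + 181 \cdot \frac{1}{3972} = - \frac{49101}{42154} + \frac{181}{3972} = - \frac{93699649}{83717844}$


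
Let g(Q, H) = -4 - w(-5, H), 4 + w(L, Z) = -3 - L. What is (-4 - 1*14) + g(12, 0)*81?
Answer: -180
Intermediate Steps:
w(L, Z) = -7 - L (w(L, Z) = -4 + (-3 - L) = -7 - L)
g(Q, H) = -2 (g(Q, H) = -4 - (-7 - 1*(-5)) = -4 - (-7 + 5) = -4 - 1*(-2) = -4 + 2 = -2)
(-4 - 1*14) + g(12, 0)*81 = (-4 - 1*14) - 2*81 = (-4 - 14) - 162 = -18 - 162 = -180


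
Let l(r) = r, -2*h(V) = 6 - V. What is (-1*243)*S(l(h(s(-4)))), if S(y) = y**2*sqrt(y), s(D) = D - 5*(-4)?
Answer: -6075*sqrt(5) ≈ -13584.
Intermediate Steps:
s(D) = 20 + D (s(D) = D + 20 = 20 + D)
h(V) = -3 + V/2 (h(V) = -(6 - V)/2 = -3 + V/2)
S(y) = y**(5/2)
(-1*243)*S(l(h(s(-4)))) = (-1*243)*(-3 + (20 - 4)/2)**(5/2) = -243*(-3 + (1/2)*16)**(5/2) = -243*(-3 + 8)**(5/2) = -6075*sqrt(5)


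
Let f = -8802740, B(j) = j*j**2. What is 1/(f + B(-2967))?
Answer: -1/26127567803 ≈ -3.8274e-11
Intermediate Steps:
B(j) = j**3
1/(f + B(-2967)) = 1/(-8802740 + (-2967)**3) = 1/(-8802740 - 26118765063) = 1/(-26127567803) = -1/26127567803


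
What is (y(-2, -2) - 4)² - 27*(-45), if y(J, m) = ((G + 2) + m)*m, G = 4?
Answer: 1359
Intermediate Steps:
y(J, m) = m*(6 + m) (y(J, m) = ((4 + 2) + m)*m = (6 + m)*m = m*(6 + m))
(y(-2, -2) - 4)² - 27*(-45) = (-2*(6 - 2) - 4)² - 27*(-45) = (-2*4 - 4)² + 1215 = (-8 - 4)² + 1215 = (-12)² + 1215 = 144 + 1215 = 1359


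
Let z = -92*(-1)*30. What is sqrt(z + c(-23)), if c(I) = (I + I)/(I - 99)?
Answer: sqrt(10271363)/61 ≈ 52.539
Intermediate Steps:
c(I) = 2*I/(-99 + I) (c(I) = (2*I)/(-99 + I) = 2*I/(-99 + I))
z = 2760 (z = -23*(-4)*30 = 92*30 = 2760)
sqrt(z + c(-23)) = sqrt(2760 + 2*(-23)/(-99 - 23)) = sqrt(2760 + 2*(-23)/(-122)) = sqrt(2760 + 2*(-23)*(-1/122)) = sqrt(2760 + 23/61) = sqrt(168383/61) = sqrt(10271363)/61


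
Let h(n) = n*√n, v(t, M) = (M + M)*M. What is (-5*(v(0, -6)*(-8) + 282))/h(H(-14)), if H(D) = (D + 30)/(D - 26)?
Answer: 3675*I*√10/2 ≈ 5810.7*I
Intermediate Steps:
H(D) = (30 + D)/(-26 + D)
v(t, M) = 2*M² (v(t, M) = (2*M)*M = 2*M²)
h(n) = n^(3/2)
(-5*(v(0, -6)*(-8) + 282))/h(H(-14)) = (-5*((2*(-6)²)*(-8) + 282))/(((30 - 14)/(-26 - 14))^(3/2)) = (-5*((2*36)*(-8) + 282))/((16/(-40))^(3/2)) = (-5*(72*(-8) + 282))/((-1/40*16)^(3/2)) = (-5*(-576 + 282))/((-⅖)^(3/2)) = (-5*(-294))/((-2*I*√10/25)) = 1470*(5*I*√10/4) = 3675*I*√10/2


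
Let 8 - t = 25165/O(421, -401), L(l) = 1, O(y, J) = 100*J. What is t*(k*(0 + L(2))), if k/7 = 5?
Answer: 484351/1604 ≈ 301.96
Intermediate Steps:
k = 35 (k = 7*5 = 35)
t = 69193/8020 (t = 8 - 25165/(100*(-401)) = 8 - 25165/(-40100) = 8 - 25165*(-1)/40100 = 8 - 1*(-5033/8020) = 8 + 5033/8020 = 69193/8020 ≈ 8.6276)
t*(k*(0 + L(2))) = 69193*(35*(0 + 1))/8020 = 69193*(35*1)/8020 = (69193/8020)*35 = 484351/1604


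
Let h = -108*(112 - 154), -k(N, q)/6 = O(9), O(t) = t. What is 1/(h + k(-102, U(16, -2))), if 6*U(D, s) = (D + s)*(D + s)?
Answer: 1/4482 ≈ 0.00022311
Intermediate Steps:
U(D, s) = (D + s)²/6 (U(D, s) = ((D + s)*(D + s))/6 = (D + s)²/6)
k(N, q) = -54 (k(N, q) = -6*9 = -54)
h = 4536 (h = -108*(-42) = 4536)
1/(h + k(-102, U(16, -2))) = 1/(4536 - 54) = 1/4482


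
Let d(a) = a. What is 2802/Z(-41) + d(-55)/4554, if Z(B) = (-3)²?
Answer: 128887/414 ≈ 311.32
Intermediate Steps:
Z(B) = 9
2802/Z(-41) + d(-55)/4554 = 2802/9 - 55/4554 = 2802*(⅑) - 55*1/4554 = 934/3 - 5/414 = 128887/414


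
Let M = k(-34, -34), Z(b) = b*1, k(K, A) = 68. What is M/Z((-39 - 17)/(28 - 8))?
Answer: -170/7 ≈ -24.286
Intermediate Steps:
Z(b) = b
M = 68
M/Z((-39 - 17)/(28 - 8)) = 68/(((-39 - 17)/(28 - 8))) = 68/((-56/20)) = 68/((-56*1/20)) = 68/(-14/5) = 68*(-5/14) = -170/7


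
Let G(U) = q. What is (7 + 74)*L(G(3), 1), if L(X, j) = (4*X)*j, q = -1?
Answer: -324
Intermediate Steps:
G(U) = -1
L(X, j) = 4*X*j
(7 + 74)*L(G(3), 1) = (7 + 74)*(4*(-1)*1) = 81*(-4) = -324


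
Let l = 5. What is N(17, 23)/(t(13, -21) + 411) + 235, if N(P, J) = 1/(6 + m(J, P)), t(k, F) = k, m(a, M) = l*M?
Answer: 9067241/38584 ≈ 235.00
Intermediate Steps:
m(a, M) = 5*M
N(P, J) = 1/(6 + 5*P)
N(17, 23)/(t(13, -21) + 411) + 235 = 1/((6 + 5*17)*(13 + 411)) + 235 = 1/((6 + 85)*424) + 235 = (1/424)/91 + 235 = (1/91)*(1/424) + 235 = 1/38584 + 235 = 9067241/38584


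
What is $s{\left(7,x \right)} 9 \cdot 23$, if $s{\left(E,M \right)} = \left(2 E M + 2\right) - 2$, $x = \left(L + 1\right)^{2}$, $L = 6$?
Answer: $142002$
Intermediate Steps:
$x = 49$ ($x = \left(6 + 1\right)^{2} = 7^{2} = 49$)
$s{\left(E,M \right)} = 2 E M$ ($s{\left(E,M \right)} = \left(2 E M + 2\right) - 2 = \left(2 + 2 E M\right) - 2 = 2 E M$)
$s{\left(7,x \right)} 9 \cdot 23 = 2 \cdot 7 \cdot 49 \cdot 9 \cdot 23 = 686 \cdot 9 \cdot 23 = 6174 \cdot 23 = 142002$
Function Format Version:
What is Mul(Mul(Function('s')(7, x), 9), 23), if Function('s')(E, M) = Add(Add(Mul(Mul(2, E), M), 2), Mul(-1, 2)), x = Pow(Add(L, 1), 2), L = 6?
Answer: 142002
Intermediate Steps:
x = 49 (x = Pow(Add(6, 1), 2) = Pow(7, 2) = 49)
Function('s')(E, M) = Mul(2, E, M) (Function('s')(E, M) = Add(Add(Mul(2, E, M), 2), -2) = Add(Add(2, Mul(2, E, M)), -2) = Mul(2, E, M))
Mul(Mul(Function('s')(7, x), 9), 23) = Mul(Mul(Mul(2, 7, 49), 9), 23) = Mul(Mul(686, 9), 23) = Mul(6174, 23) = 142002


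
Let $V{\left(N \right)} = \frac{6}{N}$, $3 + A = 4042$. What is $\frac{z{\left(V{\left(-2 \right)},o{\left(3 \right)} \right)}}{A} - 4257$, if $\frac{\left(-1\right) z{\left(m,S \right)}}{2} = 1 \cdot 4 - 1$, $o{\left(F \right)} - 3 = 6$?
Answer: $- \frac{17194029}{4039} \approx -4257.0$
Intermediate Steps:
$A = 4039$ ($A = -3 + 4042 = 4039$)
$o{\left(F \right)} = 9$ ($o{\left(F \right)} = 3 + 6 = 9$)
$z{\left(m,S \right)} = -6$ ($z{\left(m,S \right)} = - 2 \left(1 \cdot 4 - 1\right) = - 2 \left(4 - 1\right) = \left(-2\right) 3 = -6$)
$\frac{z{\left(V{\left(-2 \right)},o{\left(3 \right)} \right)}}{A} - 4257 = - \frac{6}{4039} - 4257 = - \frac{17194029}{4039}$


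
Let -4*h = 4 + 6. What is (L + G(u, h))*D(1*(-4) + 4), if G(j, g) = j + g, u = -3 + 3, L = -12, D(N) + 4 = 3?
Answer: 29/2 ≈ 14.500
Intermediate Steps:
D(N) = -1 (D(N) = -4 + 3 = -1)
h = -5/2 (h = -(4 + 6)/4 = -¼*10 = -5/2 ≈ -2.5000)
u = 0
G(j, g) = g + j
(L + G(u, h))*D(1*(-4) + 4) = (-12 + (-5/2 + 0))*(-1) = (-12 - 5/2)*(-1) = -29/2*(-1) = 29/2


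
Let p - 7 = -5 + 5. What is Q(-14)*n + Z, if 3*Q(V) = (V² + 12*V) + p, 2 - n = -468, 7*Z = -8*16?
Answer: 114766/21 ≈ 5465.0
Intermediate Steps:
p = 7 (p = 7 + (-5 + 5) = 7 + 0 = 7)
Z = -128/7 (Z = (-8*16)/7 = (⅐)*(-128) = -128/7 ≈ -18.286)
n = 470 (n = 2 - 1*(-468) = 2 + 468 = 470)
Q(V) = 7/3 + 4*V + V²/3 (Q(V) = ((V² + 12*V) + 7)/3 = (7 + V² + 12*V)/3 = 7/3 + 4*V + V²/3)
Q(-14)*n + Z = (7/3 + 4*(-14) + (⅓)*(-14)²)*470 - 128/7 = (7/3 - 56 + (⅓)*196)*470 - 128/7 = (7/3 - 56 + 196/3)*470 - 128/7 = (35/3)*470 - 128/7 = 16450/3 - 128/7 = 114766/21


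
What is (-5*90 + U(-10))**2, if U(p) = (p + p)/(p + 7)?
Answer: 1768900/9 ≈ 1.9654e+5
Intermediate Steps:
U(p) = 2*p/(7 + p) (U(p) = (2*p)/(7 + p) = 2*p/(7 + p))
(-5*90 + U(-10))**2 = (-5*90 + 2*(-10)/(7 - 10))**2 = (-450 + 2*(-10)/(-3))**2 = (-450 + 2*(-10)*(-1/3))**2 = (-450 + 20/3)**2 = (-1330/3)**2 = 1768900/9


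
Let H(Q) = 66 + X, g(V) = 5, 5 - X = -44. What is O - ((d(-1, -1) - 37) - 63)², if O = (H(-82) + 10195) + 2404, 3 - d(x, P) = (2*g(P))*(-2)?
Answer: 6785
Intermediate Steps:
X = 49 (X = 5 - 1*(-44) = 5 + 44 = 49)
H(Q) = 115 (H(Q) = 66 + 49 = 115)
d(x, P) = 23 (d(x, P) = 3 - 2*5*(-2) = 3 - 10*(-2) = 3 - 1*(-20) = 3 + 20 = 23)
O = 12714 (O = (115 + 10195) + 2404 = 10310 + 2404 = 12714)
O - ((d(-1, -1) - 37) - 63)² = 12714 - ((23 - 37) - 63)² = 12714 - (-14 - 63)² = 12714 - 1*(-77)² = 12714 - 1*5929 = 12714 - 5929 = 6785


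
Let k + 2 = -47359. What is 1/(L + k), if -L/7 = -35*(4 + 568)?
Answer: 1/92779 ≈ 1.0778e-5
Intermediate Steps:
k = -47361 (k = -2 - 47359 = -47361)
L = 140140 (L = -(-245)*(4 + 568) = -(-245)*572 = -7*(-20020) = 140140)
1/(L + k) = 1/(140140 - 47361) = 1/92779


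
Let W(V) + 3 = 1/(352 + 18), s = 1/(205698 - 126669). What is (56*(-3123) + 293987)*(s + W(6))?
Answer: -10438168765309/29240730 ≈ -3.5697e+5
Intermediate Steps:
s = 1/79029 ≈ 1.2654e-5
W(V) = -1109/370 (W(V) = -3 + 1/(352 + 18) = -3 + 1/370 = -1109/370)
(56*(-3123) + 293987)*(s + W(6)) = (56*(-3123) + 293987)*(1/79029 - 1109/370) = (-174888 + 293987)*(-87642791/29240730) = 119099*(-87642791/29240730) = -10438168765309/29240730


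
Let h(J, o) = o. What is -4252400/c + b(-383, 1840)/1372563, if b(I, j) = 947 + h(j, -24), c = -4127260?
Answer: 17177930477/16661542257 ≈ 1.0310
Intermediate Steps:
b(I, j) = 923 (b(I, j) = 947 - 24 = 923)
-4252400/c + b(-383, 1840)/1372563 = -4252400/(-4127260) + 923/1372563 = -4252400*(-1/4127260) + 923*(1/1372563) = 212620/206363 + 923/1372563 = 17177930477/16661542257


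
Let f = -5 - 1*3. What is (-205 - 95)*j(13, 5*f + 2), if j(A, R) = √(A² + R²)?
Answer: -300*√1613 ≈ -12049.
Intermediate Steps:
f = -8 (f = -5 - 3 = -8)
(-205 - 95)*j(13, 5*f + 2) = (-205 - 95)*√(13² + (5*(-8) + 2)²) = -300*√(169 + (-40 + 2)²) = -300*√(169 + (-38)²) = -300*√(169 + 1444) = -300*√1613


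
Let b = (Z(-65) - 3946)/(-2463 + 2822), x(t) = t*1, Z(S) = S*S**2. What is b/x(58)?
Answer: -278571/20822 ≈ -13.379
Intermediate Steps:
Z(S) = S**3
x(t) = t
b = -278571/359 (b = ((-65)**3 - 3946)/(-2463 + 2822) = (-274625 - 3946)/359 = -278571*1/359 = -278571/359 ≈ -775.96)
b/x(58) = -278571/359/58 = -278571/359*1/58 = -278571/20822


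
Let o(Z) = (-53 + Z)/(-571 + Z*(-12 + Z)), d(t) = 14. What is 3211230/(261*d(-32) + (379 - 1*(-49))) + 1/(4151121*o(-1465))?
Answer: 129713085128992/164886677241 ≈ 786.68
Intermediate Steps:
o(Z) = (-53 + Z)/(-571 + Z*(-12 + Z))
3211230/(261*d(-32) + (379 - 1*(-49))) + 1/(4151121*o(-1465)) = 3211230/(261*14 + (379 - 1*(-49))) + 1/(4151121*(((53 - 1*(-1465))/(571 - 1*(-1465)² + 12*(-1465))))) = 3211230/(3654 + (379 + 49)) + 1/(4151121*(((53 + 1465)/(571 - 1*2146225 - 17580)))) = 3211230/(3654 + 428) + 1/(4151121*((1518/(571 - 2146225 - 17580)))) = 3211230/4082 + 1/(4151121*((1518/(-2163234)))) = 3211230*(1/4082) + 1/(4151121*((-1/2163234*1518))) = 1605615/2041 + 1/(4151121*(-253/360539)) = 1605615/2041 + (1/4151121)*(-360539/253) = 1605615/2041 - 360539/1050233613 = 129713085128992/164886677241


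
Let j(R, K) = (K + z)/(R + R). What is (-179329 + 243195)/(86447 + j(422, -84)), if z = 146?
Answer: 26951452/36480665 ≈ 0.73879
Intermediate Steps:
j(R, K) = (146 + K)/(2*R) (j(R, K) = (K + 146)/(R + R) = (146 + K)/((2*R)) = (146 + K)*(1/(2*R)) = (146 + K)/(2*R))
(-179329 + 243195)/(86447 + j(422, -84)) = (-179329 + 243195)/(86447 + (½)*(146 - 84)/422) = 63866/(86447 + (½)*(1/422)*62) = 63866/(86447 + 31/422) = 63866/(36480665/422) = 63866*(422/36480665) = 26951452/36480665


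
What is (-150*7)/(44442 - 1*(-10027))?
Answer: -1050/54469 ≈ -0.019277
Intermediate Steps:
(-150*7)/(44442 - 1*(-10027)) = -1050/(44442 + 10027) = -1050/54469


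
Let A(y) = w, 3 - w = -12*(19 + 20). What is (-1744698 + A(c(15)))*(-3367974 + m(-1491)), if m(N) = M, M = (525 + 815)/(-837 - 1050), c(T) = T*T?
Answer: 3695068315143702/629 ≈ 5.8745e+12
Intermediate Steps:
c(T) = T**2
M = -1340/1887 (M = 1340/(-1887) = 1340*(-1/1887) = -1340/1887 ≈ -0.71012)
m(N) = -1340/1887
w = 471 (w = 3 - (-12)*(19 + 20) = 3 - (-12)*39 = 3 - 1*(-468) = 3 + 468 = 471)
A(y) = 471
(-1744698 + A(c(15)))*(-3367974 + m(-1491)) = (-1744698 + 471)*(-3367974 - 1340/1887) = -1744227*(-6355368278/1887) = 3695068315143702/629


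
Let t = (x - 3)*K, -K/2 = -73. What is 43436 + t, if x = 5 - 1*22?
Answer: 40516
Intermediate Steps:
K = 146 (K = -2*(-73) = 146)
x = -17 (x = 5 - 22 = -17)
t = -2920 (t = (-17 - 3)*146 = -20*146 = -2920)
43436 + t = 43436 - 2920 = 40516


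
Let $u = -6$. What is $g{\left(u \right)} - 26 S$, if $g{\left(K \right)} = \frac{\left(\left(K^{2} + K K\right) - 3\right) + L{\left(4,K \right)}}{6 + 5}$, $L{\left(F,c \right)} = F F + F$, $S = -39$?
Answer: $\frac{11243}{11} \approx 1022.1$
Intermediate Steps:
$L{\left(F,c \right)} = F + F^{2}$ ($L{\left(F,c \right)} = F^{2} + F = F + F^{2}$)
$g{\left(K \right)} = \frac{17}{11} + \frac{2 K^{2}}{11}$ ($g{\left(K \right)} = \frac{\left(\left(K^{2} + K K\right) - 3\right) + 4 \left(1 + 4\right)}{6 + 5} = \frac{\left(\left(K^{2} + K^{2}\right) - 3\right) + 4 \cdot 5}{11} = \left(\left(2 K^{2} - 3\right) + 20\right) \frac{1}{11} = \left(\left(-3 + 2 K^{2}\right) + 20\right) \frac{1}{11} = \left(17 + 2 K^{2}\right) \frac{1}{11} = \frac{17}{11} + \frac{2 K^{2}}{11}$)
$g{\left(u \right)} - 26 S = \left(\frac{17}{11} + \frac{2 \left(-6\right)^{2}}{11}\right) - -1014 = \left(\frac{17}{11} + \frac{2}{11} \cdot 36\right) + 1014 = \left(\frac{17}{11} + \frac{72}{11}\right) + 1014 = \frac{89}{11} + 1014 = \frac{11243}{11}$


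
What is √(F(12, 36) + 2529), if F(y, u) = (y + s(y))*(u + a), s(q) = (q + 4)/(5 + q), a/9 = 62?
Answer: 3*√328049/17 ≈ 101.07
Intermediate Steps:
a = 558 (a = 9*62 = 558)
s(q) = (4 + q)/(5 + q)
F(y, u) = (558 + u)*(y + (4 + y)/(5 + y)) (F(y, u) = (y + (4 + y)/(5 + y))*(u + 558) = (y + (4 + y)/(5 + y))*(558 + u) = (558 + u)*(y + (4 + y)/(5 + y)))
√(F(12, 36) + 2529) = √((2232 + 558*12 + 36*(4 + 12) + 12*(5 + 12)*(558 + 36))/(5 + 12) + 2529) = √((2232 + 6696 + 36*16 + 12*17*594)/17 + 2529) = √((2232 + 6696 + 576 + 121176)/17 + 2529) = √((1/17)*130680 + 2529) = √(130680/17 + 2529) = √(173673/17) = 3*√328049/17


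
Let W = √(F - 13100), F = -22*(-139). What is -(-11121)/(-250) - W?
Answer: -11121/250 - I*√10042 ≈ -44.484 - 100.21*I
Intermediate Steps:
F = 3058
W = I*√10042 (W = √(3058 - 13100) = √(-10042) = I*√10042 ≈ 100.21*I)
-(-11121)/(-250) - W = -(-11121)/(-250) - I*√10042 = -(-11121)*(-1)/250 - I*√10042 = -33*337/250 - I*√10042 = -11121/250 - I*√10042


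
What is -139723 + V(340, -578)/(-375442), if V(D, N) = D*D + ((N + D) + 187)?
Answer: -52457998115/375442 ≈ -1.3972e+5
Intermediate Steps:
V(D, N) = 187 + D + N + D² (V(D, N) = D² + ((D + N) + 187) = D² + (187 + D + N) = 187 + D + N + D²)
-139723 + V(340, -578)/(-375442) = -139723 + (187 + 340 - 578 + 340²)/(-375442) = -139723 + (187 + 340 - 578 + 115600)*(-1/375442) = -139723 + 115549*(-1/375442) = -139723 - 115549/375442 = -52457998115/375442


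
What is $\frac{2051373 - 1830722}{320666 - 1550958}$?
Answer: $- \frac{220651}{1230292} \approx -0.17935$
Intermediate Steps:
$\frac{2051373 - 1830722}{320666 - 1550958} = \frac{220651}{-1230292} = 220651 \left(- \frac{1}{1230292}\right) = - \frac{220651}{1230292}$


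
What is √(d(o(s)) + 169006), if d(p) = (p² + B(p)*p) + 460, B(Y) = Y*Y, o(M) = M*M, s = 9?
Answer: 2*√176867 ≈ 841.11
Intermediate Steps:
o(M) = M²
B(Y) = Y²
d(p) = 460 + p² + p³ (d(p) = (p² + p²*p) + 460 = (p² + p³) + 460 = 460 + p² + p³)
√(d(o(s)) + 169006) = √((460 + (9²)² + (9²)³) + 169006) = √((460 + 81² + 81³) + 169006) = √((460 + 6561 + 531441) + 169006) = √(538462 + 169006) = √707468 = 2*√176867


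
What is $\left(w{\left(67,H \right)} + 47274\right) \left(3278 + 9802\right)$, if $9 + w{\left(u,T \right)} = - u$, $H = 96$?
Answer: $617349840$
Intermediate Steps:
$w{\left(u,T \right)} = -9 - u$
$\left(w{\left(67,H \right)} + 47274\right) \left(3278 + 9802\right) = \left(\left(-9 - 67\right) + 47274\right) \left(3278 + 9802\right) = \left(\left(-9 - 67\right) + 47274\right) 13080 = \left(-76 + 47274\right) 13080 = 47198 \cdot 13080 = 617349840$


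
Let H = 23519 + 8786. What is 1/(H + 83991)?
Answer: 1/116296 ≈ 8.5987e-6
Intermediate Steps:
H = 32305
1/(H + 83991) = 1/(32305 + 83991) = 1/116296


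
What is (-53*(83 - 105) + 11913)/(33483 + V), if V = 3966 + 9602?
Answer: 13079/47051 ≈ 0.27798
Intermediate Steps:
V = 13568
(-53*(83 - 105) + 11913)/(33483 + V) = (-53*(83 - 105) + 11913)/(33483 + 13568) = (-53*(-22) + 11913)/47051 = (1166 + 11913)*(1/47051) = 13079*(1/47051) = 13079/47051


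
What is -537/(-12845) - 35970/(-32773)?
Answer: 479633751/420969185 ≈ 1.1394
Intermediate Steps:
-537/(-12845) - 35970/(-32773) = -537*(-1/12845) - 35970*(-1/32773) = 537/12845 + 35970/32773 = 479633751/420969185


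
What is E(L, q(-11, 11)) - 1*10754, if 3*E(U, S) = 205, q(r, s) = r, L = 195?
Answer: -32057/3 ≈ -10686.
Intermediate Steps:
E(U, S) = 205/3 (E(U, S) = (1/3)*205 = 205/3)
E(L, q(-11, 11)) - 1*10754 = 205/3 - 1*10754 = 205/3 - 10754 = -32057/3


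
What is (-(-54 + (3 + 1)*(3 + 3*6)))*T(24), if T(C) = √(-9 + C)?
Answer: -30*√15 ≈ -116.19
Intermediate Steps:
(-(-54 + (3 + 1)*(3 + 3*6)))*T(24) = (-(-54 + (3 + 1)*(3 + 3*6)))*√(-9 + 24) = (-(-54 + 4*(3 + 18)))*√15 = (-(-54 + 4*21))*√15 = (-(-54 + 84))*√15 = (-1*30)*√15 = -30*√15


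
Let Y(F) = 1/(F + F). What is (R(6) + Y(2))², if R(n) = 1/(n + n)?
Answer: ⅑ ≈ 0.11111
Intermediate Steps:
Y(F) = 1/(2*F)
R(n) = 1/(2*n)
(R(6) + Y(2))² = ((½)/6 + (½)/2)² = ((½)*(⅙) + (½)*(½))² = (1/12 + ¼)² = (⅓)² = ⅑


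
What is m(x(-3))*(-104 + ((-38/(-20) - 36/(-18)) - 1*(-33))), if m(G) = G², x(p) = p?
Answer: -6039/10 ≈ -603.90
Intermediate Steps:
m(x(-3))*(-104 + ((-38/(-20) - 36/(-18)) - 1*(-33))) = (-3)²*(-104 + ((-38/(-20) - 36/(-18)) - 1*(-33))) = 9*(-104 + ((-38*(-1/20) - 36*(-1/18)) + 33)) = 9*(-104 + ((19/10 + 2) + 33)) = 9*(-104 + (39/10 + 33)) = 9*(-104 + 369/10) = 9*(-671/10) = -6039/10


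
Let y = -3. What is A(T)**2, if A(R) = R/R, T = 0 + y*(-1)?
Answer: 1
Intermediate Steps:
T = 3 (T = 0 - 3*(-1) = 0 + 3 = 3)
A(R) = 1
A(T)**2 = 1**2 = 1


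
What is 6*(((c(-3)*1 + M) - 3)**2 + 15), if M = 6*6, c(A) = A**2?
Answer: 10674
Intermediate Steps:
M = 36
6*(((c(-3)*1 + M) - 3)**2 + 15) = 6*((((-3)**2*1 + 36) - 3)**2 + 15) = 6*(((9*1 + 36) - 3)**2 + 15) = 6*(((9 + 36) - 3)**2 + 15) = 6*((45 - 3)**2 + 15) = 6*(42**2 + 15) = 6*(1764 + 15) = 6*1779 = 10674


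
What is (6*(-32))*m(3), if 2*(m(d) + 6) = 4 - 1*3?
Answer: 1056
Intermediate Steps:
m(d) = -11/2 (m(d) = -6 + (4 - 1*3)/2 = -6 + (4 - 3)/2 = -6 + (1/2)*1 = -6 + 1/2 = -11/2)
(6*(-32))*m(3) = (6*(-32))*(-11/2) = -192*(-11/2) = 1056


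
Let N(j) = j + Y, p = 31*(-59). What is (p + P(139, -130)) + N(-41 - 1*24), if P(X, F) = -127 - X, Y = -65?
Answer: -2225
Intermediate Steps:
p = -1829
N(j) = -65 + j (N(j) = j - 65 = -65 + j)
(p + P(139, -130)) + N(-41 - 1*24) = (-1829 + (-127 - 1*139)) + (-65 + (-41 - 1*24)) = (-1829 + (-127 - 139)) + (-65 + (-41 - 24)) = (-1829 - 266) + (-65 - 65) = -2095 - 130 = -2225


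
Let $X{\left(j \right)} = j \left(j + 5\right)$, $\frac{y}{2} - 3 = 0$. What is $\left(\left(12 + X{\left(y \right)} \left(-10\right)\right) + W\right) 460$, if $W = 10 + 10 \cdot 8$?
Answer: $-256680$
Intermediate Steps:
$W = 90$ ($W = 10 + 80 = 90$)
$y = 6$ ($y = 6 + 2 \cdot 0 = 6 + 0 = 6$)
$X{\left(j \right)} = j \left(5 + j\right)$
$\left(\left(12 + X{\left(y \right)} \left(-10\right)\right) + W\right) 460 = \left(\left(12 + 6 \left(5 + 6\right) \left(-10\right)\right) + 90\right) 460 = \left(\left(12 + 6 \cdot 11 \left(-10\right)\right) + 90\right) 460 = \left(\left(12 + 66 \left(-10\right)\right) + 90\right) 460 = \left(\left(12 - 660\right) + 90\right) 460 = \left(-648 + 90\right) 460 = \left(-558\right) 460 = -256680$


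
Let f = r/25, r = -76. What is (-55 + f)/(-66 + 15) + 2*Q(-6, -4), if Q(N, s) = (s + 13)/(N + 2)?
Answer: -8573/2550 ≈ -3.3620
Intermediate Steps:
f = -76/25 ≈ -3.0400
Q(N, s) = (13 + s)/(2 + N)
(-55 + f)/(-66 + 15) + 2*Q(-6, -4) = (-55 - 76/25)/(-66 + 15) + 2*((13 - 4)/(2 - 6)) = -1451/25/(-51) + 2*(9/(-4)) = -1451/25*(-1/51) + 2*(-¼*9) = 1451/1275 + 2*(-9/4) = 1451/1275 - 9/2 = -8573/2550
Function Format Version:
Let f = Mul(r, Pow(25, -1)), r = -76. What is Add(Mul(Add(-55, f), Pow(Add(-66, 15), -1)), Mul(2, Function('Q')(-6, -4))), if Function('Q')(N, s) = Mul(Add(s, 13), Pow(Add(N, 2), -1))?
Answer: Rational(-8573, 2550) ≈ -3.3620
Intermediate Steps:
f = Rational(-76, 25) (f = Mul(-76, Pow(25, -1)) = Mul(-76, Rational(1, 25)) = Rational(-76, 25) ≈ -3.0400)
Function('Q')(N, s) = Mul(Pow(Add(2, N), -1), Add(13, s)) (Function('Q')(N, s) = Mul(Add(13, s), Pow(Add(2, N), -1)) = Mul(Pow(Add(2, N), -1), Add(13, s)))
Add(Mul(Add(-55, f), Pow(Add(-66, 15), -1)), Mul(2, Function('Q')(-6, -4))) = Add(Mul(Add(-55, Rational(-76, 25)), Pow(Add(-66, 15), -1)), Mul(2, Mul(Pow(Add(2, -6), -1), Add(13, -4)))) = Add(Mul(Rational(-1451, 25), Pow(-51, -1)), Mul(2, Mul(Pow(-4, -1), 9))) = Add(Mul(Rational(-1451, 25), Rational(-1, 51)), Mul(2, Mul(Rational(-1, 4), 9))) = Add(Rational(1451, 1275), Mul(2, Rational(-9, 4))) = Add(Rational(1451, 1275), Rational(-9, 2)) = Rational(-8573, 2550)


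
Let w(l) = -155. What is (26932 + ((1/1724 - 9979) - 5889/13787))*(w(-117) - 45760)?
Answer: -18501087628740225/23768788 ≈ -7.7838e+8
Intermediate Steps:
(26932 + ((1/1724 - 9979) - 5889/13787))*(w(-117) - 45760) = (26932 + ((1/1724 - 9979) - 5889/13787))*(-155 - 45760) = (26932 + ((1/1724 - 9979) - 5889*1/13787))*(-45915) = (26932 + (-17203795/1724 - 5889/13787))*(-45915) = (26932 - 237198874301/23768788)*(-45915) = (402942124115/23768788)*(-45915) = -18501087628740225/23768788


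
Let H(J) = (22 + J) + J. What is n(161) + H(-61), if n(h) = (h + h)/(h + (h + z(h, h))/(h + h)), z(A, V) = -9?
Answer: -2547858/25997 ≈ -98.006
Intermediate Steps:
H(J) = 22 + 2*J
n(h) = 2*h/(h + (-9 + h)/(2*h)) (n(h) = (h + h)/(h + (h - 9)/(h + h)) = (2*h)/(h + (-9 + h)/((2*h))) = (2*h)/(h + (-9 + h)*(1/(2*h))) = (2*h)/(h + (-9 + h)/(2*h)) = 2*h/(h + (-9 + h)/(2*h)))
n(161) + H(-61) = 4*161**2/(-9 + 161 + 2*161**2) + (22 + 2*(-61)) = 4*25921/(-9 + 161 + 2*25921) + (22 - 122) = 4*25921/(-9 + 161 + 51842) - 100 = 4*25921/51994 - 100 = 4*25921*(1/51994) - 100 = 51842/25997 - 100 = -2547858/25997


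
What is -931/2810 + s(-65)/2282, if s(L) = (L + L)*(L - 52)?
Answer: 20307779/3206210 ≈ 6.3339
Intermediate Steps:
s(L) = 2*L*(-52 + L) (s(L) = (2*L)*(-52 + L) = 2*L*(-52 + L))
-931/2810 + s(-65)/2282 = -931/2810 + (2*(-65)*(-52 - 65))/2282 = -931*1/2810 + (2*(-65)*(-117))*(1/2282) = -931/2810 + 15210*(1/2282) = -931/2810 + 7605/1141 = 20307779/3206210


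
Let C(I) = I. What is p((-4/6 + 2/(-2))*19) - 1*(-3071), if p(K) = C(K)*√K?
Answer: 3071 - 95*I*√285/9 ≈ 3071.0 - 178.2*I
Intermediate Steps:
p(K) = K^(3/2) (p(K) = K*√K = K^(3/2))
p((-4/6 + 2/(-2))*19) - 1*(-3071) = ((-4/6 + 2/(-2))*19)^(3/2) - 1*(-3071) = ((-4*⅙ + 2*(-½))*19)^(3/2) + 3071 = ((-⅔ - 1)*19)^(3/2) + 3071 = (-5/3*19)^(3/2) + 3071 = (-95/3)^(3/2) + 3071 = -95*I*√285/9 + 3071 = 3071 - 95*I*√285/9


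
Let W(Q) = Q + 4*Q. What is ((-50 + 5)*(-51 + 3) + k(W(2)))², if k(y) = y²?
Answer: 5107600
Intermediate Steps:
W(Q) = 5*Q
((-50 + 5)*(-51 + 3) + k(W(2)))² = ((-50 + 5)*(-51 + 3) + (5*2)²)² = (-45*(-48) + 10²)² = (2160 + 100)² = 2260² = 5107600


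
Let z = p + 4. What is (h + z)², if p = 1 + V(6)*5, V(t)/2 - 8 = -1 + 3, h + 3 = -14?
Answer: 7744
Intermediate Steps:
h = -17 (h = -3 - 14 = -17)
V(t) = 20 (V(t) = 16 + 2*(-1 + 3) = 16 + 2*2 = 16 + 4 = 20)
p = 101 (p = 1 + 20*5 = 1 + 100 = 101)
z = 105 (z = 101 + 4 = 105)
(h + z)² = (-17 + 105)² = 88² = 7744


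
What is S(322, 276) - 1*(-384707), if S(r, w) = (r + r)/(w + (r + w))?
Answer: 7309447/19 ≈ 3.8471e+5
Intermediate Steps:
S(r, w) = 2*r/(r + 2*w) (S(r, w) = (2*r)/(r + 2*w) = 2*r/(r + 2*w))
S(322, 276) - 1*(-384707) = 2*322/(322 + 2*276) - 1*(-384707) = 2*322/(322 + 552) + 384707 = 2*322/874 + 384707 = 2*322*(1/874) + 384707 = 14/19 + 384707 = 7309447/19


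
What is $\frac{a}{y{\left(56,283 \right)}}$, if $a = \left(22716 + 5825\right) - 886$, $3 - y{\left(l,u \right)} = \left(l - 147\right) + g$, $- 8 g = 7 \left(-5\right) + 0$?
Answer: $\frac{221240}{717} \approx 308.56$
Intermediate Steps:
$g = \frac{35}{8}$ ($g = - \frac{7 \left(-5\right) + 0}{8} = - \frac{-35 + 0}{8} = \left(- \frac{1}{8}\right) \left(-35\right) = \frac{35}{8} \approx 4.375$)
$y{\left(l,u \right)} = \frac{1165}{8} - l$ ($y{\left(l,u \right)} = 3 - \left(\left(l - 147\right) + \frac{35}{8}\right) = 3 - \left(\left(-147 + l\right) + \frac{35}{8}\right) = 3 - \left(- \frac{1141}{8} + l\right) = \frac{1165}{8} - l$)
$a = 27655$ ($a = 28541 - 886 = 27655$)
$\frac{a}{y{\left(56,283 \right)}} = \frac{27655}{\frac{1165}{8} - 56} = \frac{27655}{\frac{717}{8}} = 27655 \cdot \frac{8}{717} = \frac{221240}{717}$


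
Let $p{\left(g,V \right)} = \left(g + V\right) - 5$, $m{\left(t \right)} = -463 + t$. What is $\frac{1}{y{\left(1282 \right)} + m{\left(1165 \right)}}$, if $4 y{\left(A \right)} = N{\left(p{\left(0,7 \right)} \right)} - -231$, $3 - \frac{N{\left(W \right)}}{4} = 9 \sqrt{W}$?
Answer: $\frac{452}{344667} + \frac{16 \sqrt{2}}{1034001} \approx 0.0013333$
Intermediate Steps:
$p{\left(g,V \right)} = -5 + V + g$ ($p{\left(g,V \right)} = \left(V + g\right) - 5 = -5 + V + g$)
$N{\left(W \right)} = 12 - 36 \sqrt{W}$ ($N{\left(W \right)} = 12 - 4 \cdot 9 \sqrt{W} = 12 - 36 \sqrt{W}$)
$y{\left(A \right)} = \frac{243}{4} - 9 \sqrt{2}$ ($y{\left(A \right)} = \frac{\left(12 - 36 \sqrt{-5 + 7 + 0}\right) - -231}{4} = \frac{\left(12 - 36 \sqrt{2}\right) + 231}{4} = \frac{243 - 36 \sqrt{2}}{4} = \frac{243}{4} - 9 \sqrt{2}$)
$\frac{1}{y{\left(1282 \right)} + m{\left(1165 \right)}} = \frac{1}{\left(\frac{243}{4} - 9 \sqrt{2}\right) + \left(-463 + 1165\right)} = \frac{1}{\left(\frac{243}{4} - 9 \sqrt{2}\right) + 702} = \frac{1}{\frac{3051}{4} - 9 \sqrt{2}}$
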